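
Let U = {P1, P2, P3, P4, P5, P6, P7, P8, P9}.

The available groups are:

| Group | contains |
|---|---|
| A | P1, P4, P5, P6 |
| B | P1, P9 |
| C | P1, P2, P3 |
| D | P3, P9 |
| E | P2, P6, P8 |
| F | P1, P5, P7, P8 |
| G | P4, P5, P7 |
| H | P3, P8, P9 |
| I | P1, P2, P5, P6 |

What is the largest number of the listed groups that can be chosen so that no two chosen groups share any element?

3

D, E, G are pairwise disjoint (D={P3,P9}; E={P2,P6,P8}; G={P4,P5,P7}).
Every remaining group overlaps one of these, and no 4 of the listed groups are pairwise disjoint, so 3 is the maximum.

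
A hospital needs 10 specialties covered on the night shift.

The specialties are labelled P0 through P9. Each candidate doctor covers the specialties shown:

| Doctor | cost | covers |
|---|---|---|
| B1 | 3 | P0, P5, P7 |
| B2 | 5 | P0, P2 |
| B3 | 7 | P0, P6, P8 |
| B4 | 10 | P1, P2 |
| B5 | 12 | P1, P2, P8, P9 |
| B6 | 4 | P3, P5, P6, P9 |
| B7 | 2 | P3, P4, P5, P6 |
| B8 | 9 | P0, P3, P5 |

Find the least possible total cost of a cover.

17

B1, B5, B7 together cover every specialty (B1 ∪ B5 ∪ B7 = {P0, P1, P2, P3, P4, P5, P6, P7, P8, P9}); total cost 3 + 12 + 2 = 17.
No covering selection has total cost below 17.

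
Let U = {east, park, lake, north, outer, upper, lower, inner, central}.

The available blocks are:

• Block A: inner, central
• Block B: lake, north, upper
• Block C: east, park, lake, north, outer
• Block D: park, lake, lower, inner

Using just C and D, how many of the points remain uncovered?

Union of C, D = {east, park, lake, north, outer, lower, inner}.
Not covered: upper, central — 2 points.

2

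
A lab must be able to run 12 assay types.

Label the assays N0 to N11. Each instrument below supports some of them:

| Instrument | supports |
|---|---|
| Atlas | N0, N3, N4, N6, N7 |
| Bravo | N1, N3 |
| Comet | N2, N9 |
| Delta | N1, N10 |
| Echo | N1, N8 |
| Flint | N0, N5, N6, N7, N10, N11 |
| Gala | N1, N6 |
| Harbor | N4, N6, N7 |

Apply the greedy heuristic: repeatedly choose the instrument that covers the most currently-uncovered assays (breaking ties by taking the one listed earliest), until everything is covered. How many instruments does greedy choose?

Greedy: pick Flint (covers 6 new) → pick Atlas (covers 2 new) → pick Comet (covers 2 new) → pick Echo (covers 2 new). Total picks: 4.

4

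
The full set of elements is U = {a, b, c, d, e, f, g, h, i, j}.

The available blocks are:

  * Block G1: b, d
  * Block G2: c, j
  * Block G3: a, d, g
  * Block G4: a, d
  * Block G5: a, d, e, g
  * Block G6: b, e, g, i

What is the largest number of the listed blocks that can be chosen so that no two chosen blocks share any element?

G2, G4, G6 are pairwise disjoint (G2={c,j}; G4={a,d}; G6={b,e,g,i}).
Every remaining block overlaps one of these, and no 4 of the listed blocks are pairwise disjoint, so 3 is the maximum.

3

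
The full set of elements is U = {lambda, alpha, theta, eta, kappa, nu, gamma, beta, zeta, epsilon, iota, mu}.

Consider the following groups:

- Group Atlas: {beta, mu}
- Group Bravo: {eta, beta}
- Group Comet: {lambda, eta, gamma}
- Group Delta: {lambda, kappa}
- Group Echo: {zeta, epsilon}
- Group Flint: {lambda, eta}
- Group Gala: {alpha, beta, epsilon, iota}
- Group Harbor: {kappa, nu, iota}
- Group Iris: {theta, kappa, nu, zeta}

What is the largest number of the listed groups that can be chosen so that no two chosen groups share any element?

4

Atlas, Comet, Echo, Harbor are pairwise disjoint (Atlas={beta,mu}; Comet={lambda,eta,gamma}; Echo={zeta,epsilon}; Harbor={kappa,nu,iota}).
Every remaining group overlaps one of these, and no 5 of the listed groups are pairwise disjoint, so 4 is the maximum.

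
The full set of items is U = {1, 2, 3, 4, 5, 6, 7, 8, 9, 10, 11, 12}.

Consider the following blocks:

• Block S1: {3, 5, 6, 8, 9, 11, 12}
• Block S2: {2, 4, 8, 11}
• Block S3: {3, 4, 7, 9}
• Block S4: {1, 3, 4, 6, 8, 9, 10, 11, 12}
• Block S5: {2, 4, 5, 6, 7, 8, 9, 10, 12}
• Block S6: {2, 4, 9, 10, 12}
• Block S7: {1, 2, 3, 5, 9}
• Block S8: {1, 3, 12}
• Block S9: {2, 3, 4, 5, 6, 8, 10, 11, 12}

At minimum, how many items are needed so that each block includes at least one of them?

2

H = {2, 3} meets every block (each contains at least one member of H), and |H| = 2.
The blocks S2, S8 are pairwise disjoint, so any hitting set needs a separate item for each — at least 2. Hence 2 is optimal.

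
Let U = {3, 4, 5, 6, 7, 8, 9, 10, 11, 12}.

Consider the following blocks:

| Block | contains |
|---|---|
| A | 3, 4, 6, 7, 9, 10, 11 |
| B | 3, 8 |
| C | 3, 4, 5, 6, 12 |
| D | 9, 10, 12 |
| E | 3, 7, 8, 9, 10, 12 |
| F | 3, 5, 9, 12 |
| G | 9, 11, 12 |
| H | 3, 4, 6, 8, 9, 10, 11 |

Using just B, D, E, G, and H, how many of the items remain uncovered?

1

Union of B, D, E, G, H = {3, 4, 6, 7, 8, 9, 10, 11, 12}.
Not covered: 5 — 1 item.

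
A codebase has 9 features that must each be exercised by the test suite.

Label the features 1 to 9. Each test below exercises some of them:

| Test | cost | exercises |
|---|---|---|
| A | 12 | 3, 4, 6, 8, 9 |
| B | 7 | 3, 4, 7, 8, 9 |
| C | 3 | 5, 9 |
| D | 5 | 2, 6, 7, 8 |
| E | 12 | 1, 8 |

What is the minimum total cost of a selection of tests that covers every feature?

27

B, C, D, E together cover every feature (B ∪ C ∪ D ∪ E = {1, 2, 3, 4, 5, 6, 7, 8, 9}); total cost 7 + 3 + 5 + 12 = 27.
No covering selection has total cost below 27.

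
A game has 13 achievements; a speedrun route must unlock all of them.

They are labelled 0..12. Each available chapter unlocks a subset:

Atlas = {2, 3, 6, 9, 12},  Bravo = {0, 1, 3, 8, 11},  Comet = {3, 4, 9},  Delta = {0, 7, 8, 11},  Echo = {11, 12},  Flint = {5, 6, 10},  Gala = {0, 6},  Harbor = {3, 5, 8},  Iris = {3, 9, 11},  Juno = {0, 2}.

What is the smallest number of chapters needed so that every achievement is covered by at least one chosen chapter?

5

Take {Atlas, Bravo, Comet, Delta, Flint}. Their union is {0, 1, 2, 3, 4, 5, 6, 7, 8, 9, 10, 11, 12}, which is all 13 achievements.
No 4 of the 10 chapters cover everything (all 210 combinations miss at least one achievement), so 5 is optimal.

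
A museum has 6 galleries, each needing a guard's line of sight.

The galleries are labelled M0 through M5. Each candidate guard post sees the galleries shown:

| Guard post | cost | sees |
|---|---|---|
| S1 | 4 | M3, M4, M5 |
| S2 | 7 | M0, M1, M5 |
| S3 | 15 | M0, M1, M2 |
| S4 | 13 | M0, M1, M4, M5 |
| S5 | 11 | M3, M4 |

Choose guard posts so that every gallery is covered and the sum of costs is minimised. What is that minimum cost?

S1, S3 together cover every gallery (S1 ∪ S3 = {M0, M1, M2, M3, M4, M5}); total cost 4 + 15 = 19.
The greedy pick S1, S2, S3 costs 26; no covering selection beats 19.

19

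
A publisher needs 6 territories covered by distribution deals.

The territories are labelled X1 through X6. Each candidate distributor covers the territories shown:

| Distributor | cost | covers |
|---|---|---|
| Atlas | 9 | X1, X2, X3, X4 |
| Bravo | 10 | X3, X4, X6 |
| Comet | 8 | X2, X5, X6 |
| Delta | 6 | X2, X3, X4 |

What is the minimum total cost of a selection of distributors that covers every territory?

Atlas, Comet together cover every territory (Atlas ∪ Comet = {X1, X2, X3, X4, X5, X6}); total cost 9 + 8 = 17.
The greedy pick Delta, Comet, Atlas costs 23; no covering selection beats 17.

17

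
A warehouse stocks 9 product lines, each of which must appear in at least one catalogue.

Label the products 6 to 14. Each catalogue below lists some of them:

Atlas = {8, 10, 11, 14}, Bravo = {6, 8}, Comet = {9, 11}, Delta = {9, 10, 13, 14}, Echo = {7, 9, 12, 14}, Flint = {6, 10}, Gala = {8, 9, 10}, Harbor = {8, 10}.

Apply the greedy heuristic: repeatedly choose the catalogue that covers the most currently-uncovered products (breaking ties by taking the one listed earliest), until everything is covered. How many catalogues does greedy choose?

Greedy: pick Atlas (covers 4 new) → pick Echo (covers 3 new) → pick Bravo (covers 1 new) → pick Delta (covers 1 new). Total picks: 4.

4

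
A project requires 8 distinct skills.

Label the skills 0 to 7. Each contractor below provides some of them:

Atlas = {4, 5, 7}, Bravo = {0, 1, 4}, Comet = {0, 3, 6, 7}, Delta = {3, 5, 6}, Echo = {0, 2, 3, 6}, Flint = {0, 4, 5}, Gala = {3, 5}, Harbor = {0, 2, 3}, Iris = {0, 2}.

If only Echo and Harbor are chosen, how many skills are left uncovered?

Union of Echo, Harbor = {0, 2, 3, 6}.
Not covered: 1, 4, 5, 7 — 4 skills.

4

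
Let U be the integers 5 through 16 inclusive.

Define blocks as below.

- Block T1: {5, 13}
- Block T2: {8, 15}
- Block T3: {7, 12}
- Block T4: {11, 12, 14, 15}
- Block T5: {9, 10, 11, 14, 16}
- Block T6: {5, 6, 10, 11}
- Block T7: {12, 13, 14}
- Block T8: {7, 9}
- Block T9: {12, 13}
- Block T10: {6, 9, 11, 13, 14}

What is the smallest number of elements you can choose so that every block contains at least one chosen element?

4

Take H = {7, 10, 13, 15}. Each listed block contains at least one of these, so H is a hitting set of size 4.
The blocks T1, T2, T3, T5 are pairwise disjoint, so any hitting set needs a separate element for each — at least 4. Hence 4 is optimal.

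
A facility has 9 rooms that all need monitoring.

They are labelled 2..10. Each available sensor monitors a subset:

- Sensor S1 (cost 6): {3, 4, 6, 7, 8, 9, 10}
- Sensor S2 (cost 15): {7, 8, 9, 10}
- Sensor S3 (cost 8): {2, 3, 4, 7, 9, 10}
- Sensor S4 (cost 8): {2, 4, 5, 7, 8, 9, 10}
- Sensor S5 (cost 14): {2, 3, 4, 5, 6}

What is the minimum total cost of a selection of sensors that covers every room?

14

S1, S4 together cover every room (S1 ∪ S4 = {2, 3, 4, 5, 6, 7, 8, 9, 10}); total cost 6 + 8 = 14.
No covering selection has total cost below 14.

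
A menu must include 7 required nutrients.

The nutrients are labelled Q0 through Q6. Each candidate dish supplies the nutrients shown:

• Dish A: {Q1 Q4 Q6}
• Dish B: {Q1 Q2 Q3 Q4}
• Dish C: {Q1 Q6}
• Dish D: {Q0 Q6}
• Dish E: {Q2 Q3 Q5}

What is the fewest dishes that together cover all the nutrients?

3

A and D and E together: A ∪ D ∪ E = {Q0, Q1, Q2, Q3, Q4, Q5, Q6} — every nutrient is covered.
Only D contains Q0, so D is forced; the remaining 5 nutrients need at least 2 more dishes (each remaining dish adds at most 4) — so at least 3 dishes are needed, and 3 is optimal.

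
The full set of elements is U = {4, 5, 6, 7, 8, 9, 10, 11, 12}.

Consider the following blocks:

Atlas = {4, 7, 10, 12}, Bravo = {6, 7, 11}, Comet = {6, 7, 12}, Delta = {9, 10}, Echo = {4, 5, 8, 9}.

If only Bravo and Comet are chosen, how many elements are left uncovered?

5

Union of Bravo, Comet = {6, 7, 11, 12}.
Not covered: 4, 5, 8, 9, 10 — 5 elements.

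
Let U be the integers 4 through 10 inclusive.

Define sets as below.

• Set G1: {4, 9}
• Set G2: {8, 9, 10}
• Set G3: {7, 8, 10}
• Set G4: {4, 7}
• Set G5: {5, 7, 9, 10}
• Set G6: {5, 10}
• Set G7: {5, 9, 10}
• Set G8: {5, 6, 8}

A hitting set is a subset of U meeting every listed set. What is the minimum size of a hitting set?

The 3 points {4, 5, 8} hit every set.
No choice of 2 points meets every set, so 3 is the minimum.

3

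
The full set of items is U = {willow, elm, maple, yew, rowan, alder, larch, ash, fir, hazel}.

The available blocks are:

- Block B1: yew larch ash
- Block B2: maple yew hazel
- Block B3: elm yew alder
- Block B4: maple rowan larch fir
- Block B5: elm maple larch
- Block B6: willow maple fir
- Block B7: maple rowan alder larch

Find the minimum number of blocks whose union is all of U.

5

B1, B2, B3, B6, and B7 cover everything between them: the union {willow, elm, maple, yew, rowan, alder, larch, ash, fir, hazel} is all of U.
No 4 of the 7 blocks cover everything (all 35 combinations miss at least one item), so 5 is optimal.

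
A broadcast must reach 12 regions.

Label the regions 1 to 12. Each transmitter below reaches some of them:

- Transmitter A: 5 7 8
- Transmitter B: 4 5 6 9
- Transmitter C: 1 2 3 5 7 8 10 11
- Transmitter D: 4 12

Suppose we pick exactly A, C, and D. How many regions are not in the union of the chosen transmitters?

Union of A, C, D = {1, 2, 3, 4, 5, 7, 8, 10, 11, 12}.
Not covered: 6, 9 — 2 regions.

2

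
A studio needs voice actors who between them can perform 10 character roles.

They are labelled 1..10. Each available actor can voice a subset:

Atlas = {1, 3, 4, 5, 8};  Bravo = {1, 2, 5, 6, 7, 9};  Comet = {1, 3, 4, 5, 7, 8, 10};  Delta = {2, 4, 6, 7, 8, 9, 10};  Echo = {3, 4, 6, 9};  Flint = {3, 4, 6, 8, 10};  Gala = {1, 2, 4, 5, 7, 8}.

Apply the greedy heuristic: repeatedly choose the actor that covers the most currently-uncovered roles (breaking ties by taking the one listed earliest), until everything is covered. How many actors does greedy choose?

2

Greedy: pick Comet (covers 7 new) → pick Bravo (covers 3 new). Total picks: 2.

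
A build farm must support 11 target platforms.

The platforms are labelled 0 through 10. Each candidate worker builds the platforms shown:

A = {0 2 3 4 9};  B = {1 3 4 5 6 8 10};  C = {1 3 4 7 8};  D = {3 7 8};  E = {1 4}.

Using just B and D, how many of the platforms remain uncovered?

3

Union of B, D = {1, 3, 4, 5, 6, 7, 8, 10}.
Not covered: 0, 2, 9 — 3 platforms.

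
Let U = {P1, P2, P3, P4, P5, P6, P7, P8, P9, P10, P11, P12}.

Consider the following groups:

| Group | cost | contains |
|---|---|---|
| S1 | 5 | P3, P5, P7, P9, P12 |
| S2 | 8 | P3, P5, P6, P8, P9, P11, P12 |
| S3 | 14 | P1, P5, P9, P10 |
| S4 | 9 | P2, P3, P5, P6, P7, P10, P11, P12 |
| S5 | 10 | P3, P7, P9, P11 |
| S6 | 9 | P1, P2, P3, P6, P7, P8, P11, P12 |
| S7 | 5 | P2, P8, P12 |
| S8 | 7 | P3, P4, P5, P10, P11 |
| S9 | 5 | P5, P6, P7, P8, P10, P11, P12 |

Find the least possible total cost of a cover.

S1, S6, S8 together cover every element (S1 ∪ S6 ∪ S8 = {P1, P2, P3, P4, P5, P6, P7, P8, P9, P10, P11, P12}); total cost 5 + 9 + 7 = 21.
The greedy pick S9, S1, S6, S8 costs 26; no covering selection beats 21.

21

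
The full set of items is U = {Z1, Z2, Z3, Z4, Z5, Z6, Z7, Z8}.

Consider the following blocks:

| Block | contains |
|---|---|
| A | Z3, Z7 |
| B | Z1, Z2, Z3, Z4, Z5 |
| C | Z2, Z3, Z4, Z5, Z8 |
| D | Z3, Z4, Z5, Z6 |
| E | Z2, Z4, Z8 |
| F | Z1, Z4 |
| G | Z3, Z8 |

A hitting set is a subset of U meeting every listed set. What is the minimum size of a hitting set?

H = {Z3, Z4} meets every block (each contains at least one member of H), and |H| = 2.
The blocks F, G are pairwise disjoint, so any hitting set needs a separate item for each — at least 2. Hence 2 is optimal.

2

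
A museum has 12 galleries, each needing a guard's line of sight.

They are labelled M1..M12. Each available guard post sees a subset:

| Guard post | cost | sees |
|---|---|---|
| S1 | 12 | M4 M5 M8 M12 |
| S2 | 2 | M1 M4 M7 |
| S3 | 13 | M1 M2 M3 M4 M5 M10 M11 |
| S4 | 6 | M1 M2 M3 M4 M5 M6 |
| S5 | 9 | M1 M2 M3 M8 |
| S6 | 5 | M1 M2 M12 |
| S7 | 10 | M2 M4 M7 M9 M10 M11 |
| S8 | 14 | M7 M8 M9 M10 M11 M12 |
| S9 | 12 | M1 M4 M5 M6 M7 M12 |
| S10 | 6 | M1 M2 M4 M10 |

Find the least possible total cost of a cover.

S4, S8 together cover every gallery (S4 ∪ S8 = {M1, M2, M3, M4, M5, M6, M7, M8, M9, M10, M11, M12}); total cost 6 + 14 = 20.
The greedy pick S2, S4, S8 costs 22; no covering selection beats 20.

20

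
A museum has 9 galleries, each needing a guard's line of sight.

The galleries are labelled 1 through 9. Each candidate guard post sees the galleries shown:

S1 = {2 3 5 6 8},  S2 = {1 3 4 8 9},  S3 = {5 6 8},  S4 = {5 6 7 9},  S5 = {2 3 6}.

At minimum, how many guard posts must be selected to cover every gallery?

3

Take {S2, S4, S5}. Their union is {1, 2, 3, 4, 5, 6, 7, 8, 9}, which is all 9 galleries.
Only S2 contains 1, so S2 is forced; the remaining 4 galleries need at least 2 more guard posts (each remaining guard post adds at most 3) — so at least 3 guard posts are needed, and 3 is optimal.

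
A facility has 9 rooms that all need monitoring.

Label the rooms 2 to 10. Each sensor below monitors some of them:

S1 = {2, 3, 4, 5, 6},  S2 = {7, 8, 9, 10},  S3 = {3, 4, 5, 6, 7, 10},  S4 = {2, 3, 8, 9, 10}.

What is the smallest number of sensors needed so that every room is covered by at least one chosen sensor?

Take {S3, S4}. Their union is {2, 3, 4, 5, 6, 7, 8, 9, 10}, which is all 9 rooms.
No single sensor has all 9 rooms (the largest, S3, has 6), so 2 is optimal.

2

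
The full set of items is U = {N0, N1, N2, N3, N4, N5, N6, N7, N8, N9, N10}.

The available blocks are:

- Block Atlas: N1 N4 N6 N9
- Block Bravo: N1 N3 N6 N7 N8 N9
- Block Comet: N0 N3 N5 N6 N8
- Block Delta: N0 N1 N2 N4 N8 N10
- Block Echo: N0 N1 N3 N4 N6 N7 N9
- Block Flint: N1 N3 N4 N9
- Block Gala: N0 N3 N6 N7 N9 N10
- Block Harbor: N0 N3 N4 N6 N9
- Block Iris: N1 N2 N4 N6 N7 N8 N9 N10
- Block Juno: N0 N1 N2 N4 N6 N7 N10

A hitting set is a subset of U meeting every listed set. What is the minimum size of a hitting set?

2

Take H = {N1, N3}. Each listed block contains at least one of these, so H is a hitting set of size 2.
No single item lies in every block, so at least 2 are needed and 2 is optimal.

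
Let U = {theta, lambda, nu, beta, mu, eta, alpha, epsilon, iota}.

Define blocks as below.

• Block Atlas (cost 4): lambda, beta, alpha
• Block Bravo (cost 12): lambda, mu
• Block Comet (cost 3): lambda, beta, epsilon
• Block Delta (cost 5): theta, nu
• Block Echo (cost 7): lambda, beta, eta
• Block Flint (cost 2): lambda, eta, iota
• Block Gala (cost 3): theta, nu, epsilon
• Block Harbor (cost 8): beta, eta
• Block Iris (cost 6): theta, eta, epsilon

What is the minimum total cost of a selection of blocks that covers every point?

21

Atlas, Bravo, Flint, Gala together cover every point (Atlas ∪ Bravo ∪ Flint ∪ Gala = {theta, lambda, nu, beta, mu, eta, alpha, epsilon, iota}); total cost 4 + 12 + 2 + 3 = 21.
No covering selection has total cost below 21.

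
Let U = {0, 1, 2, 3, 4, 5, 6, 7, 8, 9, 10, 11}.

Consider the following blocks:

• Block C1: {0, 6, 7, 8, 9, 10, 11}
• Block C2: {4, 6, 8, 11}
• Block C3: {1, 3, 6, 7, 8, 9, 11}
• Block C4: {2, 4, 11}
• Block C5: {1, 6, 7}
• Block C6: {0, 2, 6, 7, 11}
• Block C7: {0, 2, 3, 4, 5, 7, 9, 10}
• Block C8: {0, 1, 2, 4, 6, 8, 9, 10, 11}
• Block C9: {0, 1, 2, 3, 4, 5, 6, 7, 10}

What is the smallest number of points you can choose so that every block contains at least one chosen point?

2

H = {7, 11} meets every block (each contains at least one member of H), and |H| = 2.
The blocks C4, C5 are pairwise disjoint, so any hitting set needs a separate point for each — at least 2. Hence 2 is optimal.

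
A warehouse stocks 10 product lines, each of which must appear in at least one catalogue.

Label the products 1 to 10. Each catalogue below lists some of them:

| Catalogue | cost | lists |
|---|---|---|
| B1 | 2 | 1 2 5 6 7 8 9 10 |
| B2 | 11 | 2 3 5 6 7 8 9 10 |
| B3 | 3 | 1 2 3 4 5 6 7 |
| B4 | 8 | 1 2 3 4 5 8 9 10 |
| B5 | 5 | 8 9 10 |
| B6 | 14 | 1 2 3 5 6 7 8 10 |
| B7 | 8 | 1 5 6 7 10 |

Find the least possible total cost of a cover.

B1, B3 together cover every product (B1 ∪ B3 = {1, 2, 3, 4, 5, 6, 7, 8, 9, 10}); total cost 2 + 3 = 5.
No covering selection has total cost below 5.

5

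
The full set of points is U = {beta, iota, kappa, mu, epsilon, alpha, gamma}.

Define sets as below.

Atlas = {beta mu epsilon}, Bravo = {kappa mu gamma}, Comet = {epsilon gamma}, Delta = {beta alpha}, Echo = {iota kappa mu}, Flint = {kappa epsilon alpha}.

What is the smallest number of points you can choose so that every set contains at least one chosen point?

3

Take H = {beta, mu, epsilon}. Each listed set contains at least one of these, so H is a hitting set of size 3.
The sets Comet, Delta, Echo are pairwise disjoint, so any hitting set needs a separate point for each — at least 3. Hence 3 is optimal.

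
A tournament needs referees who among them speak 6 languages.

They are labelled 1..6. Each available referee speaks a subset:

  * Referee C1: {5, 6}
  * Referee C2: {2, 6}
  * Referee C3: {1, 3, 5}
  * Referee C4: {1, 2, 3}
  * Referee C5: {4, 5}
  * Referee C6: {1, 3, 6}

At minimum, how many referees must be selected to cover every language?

Take {C2, C3, C5}. Their union is {1, 2, 3, 4, 5, 6}, which is all 6 languages.
Only C5 contains 4, so C5 is forced; the remaining 4 languages need at least 2 more referees (each remaining referee adds at most 3) — so at least 3 referees are needed, and 3 is optimal.

3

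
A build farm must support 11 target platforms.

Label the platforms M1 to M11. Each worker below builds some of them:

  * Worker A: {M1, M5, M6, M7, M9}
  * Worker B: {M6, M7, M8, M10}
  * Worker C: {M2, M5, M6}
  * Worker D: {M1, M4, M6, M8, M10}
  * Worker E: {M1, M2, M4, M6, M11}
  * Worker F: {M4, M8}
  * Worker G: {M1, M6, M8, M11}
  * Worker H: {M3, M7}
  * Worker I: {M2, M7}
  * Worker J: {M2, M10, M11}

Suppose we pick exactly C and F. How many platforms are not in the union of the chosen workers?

6

Union of C, F = {M2, M4, M5, M6, M8}.
Not covered: M1, M3, M7, M9, M10, M11 — 6 platforms.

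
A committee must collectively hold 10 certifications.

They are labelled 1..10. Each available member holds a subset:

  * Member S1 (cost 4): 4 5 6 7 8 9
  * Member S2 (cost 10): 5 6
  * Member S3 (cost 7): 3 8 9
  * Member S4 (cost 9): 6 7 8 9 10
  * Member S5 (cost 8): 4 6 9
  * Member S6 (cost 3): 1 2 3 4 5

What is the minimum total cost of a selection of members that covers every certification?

S4, S6 together cover every certification (S4 ∪ S6 = {1, 2, 3, 4, 5, 6, 7, 8, 9, 10}); total cost 9 + 3 = 12.
The greedy pick S6, S1, S4 costs 16; no covering selection beats 12.

12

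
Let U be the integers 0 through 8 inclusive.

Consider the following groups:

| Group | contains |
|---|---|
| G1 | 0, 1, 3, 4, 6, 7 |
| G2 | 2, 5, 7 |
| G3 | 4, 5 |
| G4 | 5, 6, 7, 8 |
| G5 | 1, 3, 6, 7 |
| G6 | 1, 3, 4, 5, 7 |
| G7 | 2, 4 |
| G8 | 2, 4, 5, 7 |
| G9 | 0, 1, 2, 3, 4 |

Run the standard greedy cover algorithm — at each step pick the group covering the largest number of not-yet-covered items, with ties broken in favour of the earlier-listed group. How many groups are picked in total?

3

Greedy: pick G1 (covers 6 new) → pick G2 (covers 2 new) → pick G4 (covers 1 new). Total picks: 3.
(The true minimum cover uses only 2 groups, so greedy is not optimal here.)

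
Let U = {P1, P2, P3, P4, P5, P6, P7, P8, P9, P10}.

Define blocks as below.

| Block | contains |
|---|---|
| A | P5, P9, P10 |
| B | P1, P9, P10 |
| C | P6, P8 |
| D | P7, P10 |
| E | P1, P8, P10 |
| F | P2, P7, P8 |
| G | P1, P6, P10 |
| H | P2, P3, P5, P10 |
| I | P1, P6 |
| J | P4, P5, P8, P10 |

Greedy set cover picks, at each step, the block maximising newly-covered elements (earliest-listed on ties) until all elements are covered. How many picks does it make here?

5

Greedy: pick H (covers 4 new) → pick B (covers 2 new) → pick C (covers 2 new) → pick D (covers 1 new) → pick J (covers 1 new). Total picks: 5.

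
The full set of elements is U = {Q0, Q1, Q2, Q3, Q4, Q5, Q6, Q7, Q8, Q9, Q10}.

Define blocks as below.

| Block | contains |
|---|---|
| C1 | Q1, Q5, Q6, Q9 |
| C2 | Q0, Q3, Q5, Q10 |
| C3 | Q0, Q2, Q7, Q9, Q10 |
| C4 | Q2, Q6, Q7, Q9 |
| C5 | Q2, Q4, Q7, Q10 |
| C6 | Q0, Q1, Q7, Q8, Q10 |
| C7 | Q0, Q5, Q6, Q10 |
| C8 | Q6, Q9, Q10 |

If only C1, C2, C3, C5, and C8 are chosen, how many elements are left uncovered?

1

Union of C1, C2, C3, C5, C8 = {Q0, Q1, Q2, Q3, Q4, Q5, Q6, Q7, Q9, Q10}.
Not covered: Q8 — 1 element.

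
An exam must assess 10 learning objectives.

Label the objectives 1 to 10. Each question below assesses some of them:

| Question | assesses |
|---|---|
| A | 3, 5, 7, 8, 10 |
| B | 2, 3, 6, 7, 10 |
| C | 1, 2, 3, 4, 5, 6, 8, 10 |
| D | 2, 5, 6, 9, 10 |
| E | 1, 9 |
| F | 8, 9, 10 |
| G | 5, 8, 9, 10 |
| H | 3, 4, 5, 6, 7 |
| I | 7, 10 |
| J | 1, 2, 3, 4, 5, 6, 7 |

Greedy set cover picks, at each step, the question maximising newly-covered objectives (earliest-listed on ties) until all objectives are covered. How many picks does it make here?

3

Greedy: pick C (covers 8 new) → pick A (covers 1 new) → pick D (covers 1 new). Total picks: 3.
(The true minimum cover uses only 2 questions, so greedy is not optimal here.)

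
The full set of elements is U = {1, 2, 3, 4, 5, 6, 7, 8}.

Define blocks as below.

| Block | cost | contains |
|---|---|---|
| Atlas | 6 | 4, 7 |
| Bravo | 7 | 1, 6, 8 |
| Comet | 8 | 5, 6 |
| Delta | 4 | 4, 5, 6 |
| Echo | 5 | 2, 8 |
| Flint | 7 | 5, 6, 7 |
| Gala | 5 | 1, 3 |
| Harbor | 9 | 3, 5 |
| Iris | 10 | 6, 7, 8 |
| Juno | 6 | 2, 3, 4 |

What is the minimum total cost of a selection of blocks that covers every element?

20

Bravo, Flint, Juno together cover every element (Bravo ∪ Flint ∪ Juno = {1, 2, 3, 4, 5, 6, 7, 8}); total cost 7 + 7 + 6 = 20.
No covering selection has total cost below 20.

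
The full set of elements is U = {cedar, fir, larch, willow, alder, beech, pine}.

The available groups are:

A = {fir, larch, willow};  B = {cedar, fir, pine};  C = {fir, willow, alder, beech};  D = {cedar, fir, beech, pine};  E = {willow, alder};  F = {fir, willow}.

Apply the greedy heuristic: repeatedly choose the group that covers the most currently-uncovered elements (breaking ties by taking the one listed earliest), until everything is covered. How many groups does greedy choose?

Greedy: pick C (covers 4 new) → pick B (covers 2 new) → pick A (covers 1 new). Total picks: 3.

3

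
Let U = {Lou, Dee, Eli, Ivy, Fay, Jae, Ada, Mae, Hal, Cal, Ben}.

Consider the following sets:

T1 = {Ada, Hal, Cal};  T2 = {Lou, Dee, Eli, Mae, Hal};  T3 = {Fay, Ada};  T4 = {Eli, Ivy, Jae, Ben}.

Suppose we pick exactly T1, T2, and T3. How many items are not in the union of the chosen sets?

Union of T1, T2, T3 = {Lou, Dee, Eli, Fay, Ada, Mae, Hal, Cal}.
Not covered: Ivy, Jae, Ben — 3 items.

3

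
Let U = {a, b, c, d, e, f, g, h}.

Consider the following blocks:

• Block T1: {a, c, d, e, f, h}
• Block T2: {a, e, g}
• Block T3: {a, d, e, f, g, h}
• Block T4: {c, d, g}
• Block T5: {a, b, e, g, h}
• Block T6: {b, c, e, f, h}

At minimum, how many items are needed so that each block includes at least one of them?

Take T = {e, g}. Each listed block contains at least one of these, so T is a hitting set of size 2.
No single item lies in every block, so at least 2 are needed and 2 is optimal.

2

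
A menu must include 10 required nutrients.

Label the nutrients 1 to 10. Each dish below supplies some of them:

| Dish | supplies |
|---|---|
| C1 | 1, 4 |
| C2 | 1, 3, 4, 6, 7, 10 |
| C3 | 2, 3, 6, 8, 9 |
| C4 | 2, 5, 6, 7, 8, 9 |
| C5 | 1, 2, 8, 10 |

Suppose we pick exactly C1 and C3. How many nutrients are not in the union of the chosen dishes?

Union of C1, C3 = {1, 2, 3, 4, 6, 8, 9}.
Not covered: 5, 7, 10 — 3 nutrients.

3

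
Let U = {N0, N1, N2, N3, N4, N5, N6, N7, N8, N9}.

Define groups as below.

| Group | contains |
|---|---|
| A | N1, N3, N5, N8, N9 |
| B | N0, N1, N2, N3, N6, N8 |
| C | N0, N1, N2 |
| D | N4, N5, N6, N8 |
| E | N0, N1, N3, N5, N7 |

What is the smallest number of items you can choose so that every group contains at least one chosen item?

2

H = {N0, N5} meets every group (each contains at least one member of H), and |H| = 2.
The groups C, D are pairwise disjoint, so any hitting set needs a separate item for each — at least 2. Hence 2 is optimal.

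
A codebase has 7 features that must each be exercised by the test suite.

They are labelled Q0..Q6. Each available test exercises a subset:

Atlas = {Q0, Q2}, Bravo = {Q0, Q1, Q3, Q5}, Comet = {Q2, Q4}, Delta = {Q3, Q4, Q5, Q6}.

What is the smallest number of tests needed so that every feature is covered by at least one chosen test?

Atlas and Bravo and Delta together: Atlas ∪ Bravo ∪ Delta = {Q0, Q1, Q2, Q3, Q4, Q5, Q6} — every feature is covered.
Only Bravo contains Q1, so Bravo is forced; the remaining 3 features need at least 2 more tests (each remaining test adds at most 2) — so at least 3 tests are needed, and 3 is optimal.

3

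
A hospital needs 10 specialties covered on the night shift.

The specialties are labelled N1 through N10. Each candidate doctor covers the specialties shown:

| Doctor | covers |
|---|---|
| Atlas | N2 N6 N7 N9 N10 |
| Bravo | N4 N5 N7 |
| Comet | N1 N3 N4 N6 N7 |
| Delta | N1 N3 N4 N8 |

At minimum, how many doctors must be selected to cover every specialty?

3

Take {Atlas, Bravo, Delta}. Their union is {N1, N2, N3, N4, N5, N6, N7, N8, N9, N10}, which is all 10 specialties.
Only Atlas contains N2, so Atlas is forced; the remaining 5 specialties need at least 2 more doctors (each remaining doctor adds at most 4) — so at least 3 doctors are needed, and 3 is optimal.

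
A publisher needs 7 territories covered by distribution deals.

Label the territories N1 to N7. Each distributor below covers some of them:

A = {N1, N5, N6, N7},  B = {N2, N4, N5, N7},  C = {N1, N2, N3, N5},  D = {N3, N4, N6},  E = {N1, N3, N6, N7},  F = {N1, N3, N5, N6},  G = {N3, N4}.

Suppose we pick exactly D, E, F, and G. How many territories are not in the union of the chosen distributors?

Union of D, E, F, G = {N1, N3, N4, N5, N6, N7}.
Not covered: N2 — 1 territory.

1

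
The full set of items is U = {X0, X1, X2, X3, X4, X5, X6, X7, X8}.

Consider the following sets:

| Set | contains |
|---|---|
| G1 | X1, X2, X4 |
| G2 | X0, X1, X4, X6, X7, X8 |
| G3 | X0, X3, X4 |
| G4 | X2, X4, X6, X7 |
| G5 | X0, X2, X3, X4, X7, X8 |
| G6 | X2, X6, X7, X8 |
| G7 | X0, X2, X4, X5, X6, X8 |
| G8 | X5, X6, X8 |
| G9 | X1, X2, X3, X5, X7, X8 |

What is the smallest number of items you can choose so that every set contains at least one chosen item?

2

Take H = {X4, X8}. Each listed set contains at least one of these, so H is a hitting set of size 2.
The sets G1, G8 are pairwise disjoint, so any hitting set needs a separate item for each — at least 2. Hence 2 is optimal.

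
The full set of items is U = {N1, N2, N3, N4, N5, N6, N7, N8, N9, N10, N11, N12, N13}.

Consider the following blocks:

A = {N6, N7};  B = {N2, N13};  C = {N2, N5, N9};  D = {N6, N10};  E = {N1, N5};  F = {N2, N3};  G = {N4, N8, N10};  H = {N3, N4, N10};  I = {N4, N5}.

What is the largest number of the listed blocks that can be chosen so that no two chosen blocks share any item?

A, E, F, G are pairwise disjoint (A={N6,N7}; E={N1,N5}; F={N2,N3}; G={N4,N8,N10}).
Every remaining block overlaps one of these, and no 5 of the listed blocks are pairwise disjoint, so 4 is the maximum.

4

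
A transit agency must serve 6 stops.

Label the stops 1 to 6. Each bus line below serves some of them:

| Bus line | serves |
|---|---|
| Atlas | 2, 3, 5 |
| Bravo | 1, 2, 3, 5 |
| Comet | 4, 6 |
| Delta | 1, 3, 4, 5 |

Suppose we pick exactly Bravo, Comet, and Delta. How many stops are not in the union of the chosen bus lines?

Union of Bravo, Comet, Delta = {1, 2, 3, 4, 5, 6} — that's every stop, so 0 are uncovered.

0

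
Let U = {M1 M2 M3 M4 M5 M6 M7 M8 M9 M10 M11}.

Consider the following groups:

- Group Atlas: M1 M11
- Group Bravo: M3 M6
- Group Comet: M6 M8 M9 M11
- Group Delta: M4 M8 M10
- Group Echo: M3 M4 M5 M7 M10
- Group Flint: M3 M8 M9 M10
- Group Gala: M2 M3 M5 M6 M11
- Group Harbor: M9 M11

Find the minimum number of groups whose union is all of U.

Atlas and Comet and Echo and Gala together: Atlas ∪ Comet ∪ Echo ∪ Gala = {M1, M2, M3, M4, M5, M6, M7, M8, M9, M10, M11} — every element is covered.
No 3 of the 8 groups cover everything (all 56 combinations miss at least one element), so 4 is optimal.

4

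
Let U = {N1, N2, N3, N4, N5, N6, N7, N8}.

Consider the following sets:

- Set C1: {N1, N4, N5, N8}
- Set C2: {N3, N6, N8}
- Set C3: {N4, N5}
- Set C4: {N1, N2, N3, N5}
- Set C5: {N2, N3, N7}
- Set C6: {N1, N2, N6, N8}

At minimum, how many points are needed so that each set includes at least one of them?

3

Take H = {N2, N3, N4}. Each listed set contains at least one of these, so H is a hitting set of size 3.
No choice of 2 points meets every set, so 3 is the minimum.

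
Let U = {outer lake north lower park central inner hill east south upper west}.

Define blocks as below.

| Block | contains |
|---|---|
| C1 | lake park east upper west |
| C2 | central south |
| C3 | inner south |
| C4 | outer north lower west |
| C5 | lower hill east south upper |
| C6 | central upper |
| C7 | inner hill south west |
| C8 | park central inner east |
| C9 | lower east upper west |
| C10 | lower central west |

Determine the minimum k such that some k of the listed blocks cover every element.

Take {C1, C4, C7, C8}. Their union is {outer, lake, north, lower, park, central, inner, hill, east, south, upper, west}, which is all 12 elements.
Only C1 contains lake, so C1 is forced; the remaining 7 elements need at least 3 more blocks (each remaining block adds at most 3) — so at least 4 blocks are needed, and 4 is optimal.

4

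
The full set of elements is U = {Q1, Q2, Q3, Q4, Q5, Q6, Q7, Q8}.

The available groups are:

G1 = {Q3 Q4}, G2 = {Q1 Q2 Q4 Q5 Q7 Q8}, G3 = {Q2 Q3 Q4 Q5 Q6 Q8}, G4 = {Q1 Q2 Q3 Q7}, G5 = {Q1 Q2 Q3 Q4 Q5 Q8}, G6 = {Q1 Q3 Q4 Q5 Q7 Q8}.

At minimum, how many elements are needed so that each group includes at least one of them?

Take H = {Q2, Q3}. Each listed group contains at least one of these, so H is a hitting set of size 2.
No single element lies in every group, so at least 2 are needed and 2 is optimal.

2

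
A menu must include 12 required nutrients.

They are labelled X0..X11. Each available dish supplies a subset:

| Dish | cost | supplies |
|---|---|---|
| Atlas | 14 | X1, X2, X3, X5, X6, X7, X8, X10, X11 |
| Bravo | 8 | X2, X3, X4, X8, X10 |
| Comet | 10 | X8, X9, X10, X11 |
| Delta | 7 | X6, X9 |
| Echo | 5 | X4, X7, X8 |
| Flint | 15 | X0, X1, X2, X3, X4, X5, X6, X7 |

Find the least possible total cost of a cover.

25

Comet, Flint together cover every nutrient (Comet ∪ Flint = {X0, X1, X2, X3, X4, X5, X6, X7, X8, X9, X10, X11}); total cost 10 + 15 = 25.
The greedy pick Atlas, Echo, Delta, Flint costs 41; no covering selection beats 25.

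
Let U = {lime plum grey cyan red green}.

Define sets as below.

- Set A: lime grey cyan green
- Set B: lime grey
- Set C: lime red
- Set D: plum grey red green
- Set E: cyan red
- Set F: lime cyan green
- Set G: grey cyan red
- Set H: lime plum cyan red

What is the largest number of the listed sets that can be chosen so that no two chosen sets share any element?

2

B, E are pairwise disjoint (B={lime,grey}; E={cyan,red}).
Every remaining set overlaps one of these, and no 3 of the listed sets are pairwise disjoint, so 2 is the maximum.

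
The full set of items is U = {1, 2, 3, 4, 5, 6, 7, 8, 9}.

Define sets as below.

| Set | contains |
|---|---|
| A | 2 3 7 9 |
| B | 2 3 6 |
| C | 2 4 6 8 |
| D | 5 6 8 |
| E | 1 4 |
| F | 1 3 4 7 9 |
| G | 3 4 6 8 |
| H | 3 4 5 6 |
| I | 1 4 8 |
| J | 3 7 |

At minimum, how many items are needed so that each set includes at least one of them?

3

Take T = {1, 3, 6}. Each listed set contains at least one of these, so T is a hitting set of size 3.
The sets A, D, E are pairwise disjoint, so any hitting set needs a separate item for each — at least 3. Hence 3 is optimal.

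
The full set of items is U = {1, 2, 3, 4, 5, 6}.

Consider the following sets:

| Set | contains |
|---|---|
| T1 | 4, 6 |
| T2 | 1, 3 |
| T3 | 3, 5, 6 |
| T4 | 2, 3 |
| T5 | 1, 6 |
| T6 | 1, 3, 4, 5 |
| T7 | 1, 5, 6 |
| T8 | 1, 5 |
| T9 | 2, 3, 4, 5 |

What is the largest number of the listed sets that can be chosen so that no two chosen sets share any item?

T1, T4, T8 are pairwise disjoint (T1={4,6}; T4={2,3}; T8={1,5}).
Every remaining set overlaps one of these, and no 4 of the listed sets are pairwise disjoint, so 3 is the maximum.

3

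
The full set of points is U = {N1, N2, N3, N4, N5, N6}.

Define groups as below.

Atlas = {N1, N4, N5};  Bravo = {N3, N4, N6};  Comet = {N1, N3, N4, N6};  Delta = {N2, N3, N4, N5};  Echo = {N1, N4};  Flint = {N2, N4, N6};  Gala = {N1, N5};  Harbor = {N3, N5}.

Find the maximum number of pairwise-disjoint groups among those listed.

Bravo, Gala are pairwise disjoint (Bravo={N3,N4,N6}; Gala={N1,N5}).
Every remaining group overlaps one of these, and no 3 of the listed groups are pairwise disjoint, so 2 is the maximum.

2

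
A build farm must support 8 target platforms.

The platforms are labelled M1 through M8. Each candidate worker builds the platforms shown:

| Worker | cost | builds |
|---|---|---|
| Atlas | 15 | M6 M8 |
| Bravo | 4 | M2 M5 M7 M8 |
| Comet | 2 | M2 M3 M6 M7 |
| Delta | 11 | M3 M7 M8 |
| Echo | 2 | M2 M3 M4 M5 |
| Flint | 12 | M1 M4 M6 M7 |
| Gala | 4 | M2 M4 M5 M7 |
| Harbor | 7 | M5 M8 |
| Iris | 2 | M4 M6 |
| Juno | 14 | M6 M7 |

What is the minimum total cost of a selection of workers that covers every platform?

18

Bravo, Echo, Flint together cover every platform (Bravo ∪ Echo ∪ Flint = {M1, M2, M3, M4, M5, M6, M7, M8}); total cost 4 + 2 + 12 = 18.
The greedy pick Comet, Echo, Bravo, Flint costs 20; no covering selection beats 18.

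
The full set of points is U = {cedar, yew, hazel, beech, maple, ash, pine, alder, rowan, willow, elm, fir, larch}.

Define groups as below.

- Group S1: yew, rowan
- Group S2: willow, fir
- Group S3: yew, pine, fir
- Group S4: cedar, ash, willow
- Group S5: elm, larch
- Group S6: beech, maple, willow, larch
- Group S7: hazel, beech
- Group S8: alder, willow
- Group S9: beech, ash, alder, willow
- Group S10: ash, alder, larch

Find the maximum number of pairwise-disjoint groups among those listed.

4

S1, S2, S5, S7 are pairwise disjoint (S1={yew,rowan}; S2={willow,fir}; S5={elm,larch}; S7={hazel,beech}).
Every remaining group overlaps one of these, and no 5 of the listed groups are pairwise disjoint, so 4 is the maximum.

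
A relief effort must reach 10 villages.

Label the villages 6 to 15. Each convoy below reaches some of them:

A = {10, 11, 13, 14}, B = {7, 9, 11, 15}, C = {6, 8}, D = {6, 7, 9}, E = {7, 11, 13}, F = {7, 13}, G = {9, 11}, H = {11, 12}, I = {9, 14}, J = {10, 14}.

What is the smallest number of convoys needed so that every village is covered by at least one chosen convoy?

4

Take {A, B, C, H}. Their union is {6, 7, 8, 9, 10, 11, 12, 13, 14, 15}, which is all 10 villages.
Only H contains 12, so H is forced; the remaining 8 villages need at least 3 more convoys (each remaining convoy adds at most 3) — so at least 4 convoys are needed, and 4 is optimal.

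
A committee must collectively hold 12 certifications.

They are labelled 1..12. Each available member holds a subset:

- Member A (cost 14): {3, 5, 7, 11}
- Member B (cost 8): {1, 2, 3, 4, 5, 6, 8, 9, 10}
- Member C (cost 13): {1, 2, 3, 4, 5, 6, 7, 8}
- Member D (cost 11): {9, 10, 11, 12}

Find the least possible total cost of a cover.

C, D together cover every certification (C ∪ D = {1, 2, 3, 4, 5, 6, 7, 8, 9, 10, 11, 12}); total cost 13 + 11 = 24.
The greedy pick B, D, C costs 32; no covering selection beats 24.

24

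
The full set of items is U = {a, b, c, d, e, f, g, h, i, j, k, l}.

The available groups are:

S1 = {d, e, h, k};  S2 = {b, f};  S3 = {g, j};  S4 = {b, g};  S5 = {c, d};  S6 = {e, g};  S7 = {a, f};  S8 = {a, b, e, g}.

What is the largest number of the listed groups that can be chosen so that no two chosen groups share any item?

S3, S5, S7 are pairwise disjoint (S3={g,j}; S5={c,d}; S7={a,f}).
Every remaining group overlaps one of these, and no 4 of the listed groups are pairwise disjoint, so 3 is the maximum.

3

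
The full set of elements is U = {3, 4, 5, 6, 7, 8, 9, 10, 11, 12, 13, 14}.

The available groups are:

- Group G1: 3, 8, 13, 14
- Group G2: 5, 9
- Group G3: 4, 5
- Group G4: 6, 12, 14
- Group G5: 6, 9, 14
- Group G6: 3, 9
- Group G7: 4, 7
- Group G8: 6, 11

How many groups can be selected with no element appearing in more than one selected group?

G1, G2, G7, G8 are pairwise disjoint (G1={3,8,13,14}; G2={5,9}; G7={4,7}; G8={6,11}).
Every remaining group overlaps one of these, and no 5 of the listed groups are pairwise disjoint, so 4 is the maximum.

4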